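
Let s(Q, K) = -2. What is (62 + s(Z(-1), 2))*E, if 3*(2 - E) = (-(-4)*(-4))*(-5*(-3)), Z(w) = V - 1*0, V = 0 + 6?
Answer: 4920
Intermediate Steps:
V = 6
Z(w) = 6 (Z(w) = 6 - 1*0 = 6 + 0 = 6)
E = 82 (E = 2 - (-(-4)*(-4))*(-5*(-3))/3 = 2 - (-4*4)*15/3 = 2 - (-16)*15/3 = 2 - 1/3*(-240) = 2 + 80 = 82)
(62 + s(Z(-1), 2))*E = (62 - 2)*82 = 60*82 = 4920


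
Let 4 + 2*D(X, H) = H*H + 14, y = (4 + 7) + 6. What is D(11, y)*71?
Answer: 21229/2 ≈ 10615.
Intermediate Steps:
y = 17 (y = 11 + 6 = 17)
D(X, H) = 5 + H²/2 (D(X, H) = -2 + (H*H + 14)/2 = -2 + (H² + 14)/2 = -2 + (14 + H²)/2 = -2 + (7 + H²/2) = 5 + H²/2)
D(11, y)*71 = (5 + (½)*17²)*71 = (5 + (½)*289)*71 = (5 + 289/2)*71 = (299/2)*71 = 21229/2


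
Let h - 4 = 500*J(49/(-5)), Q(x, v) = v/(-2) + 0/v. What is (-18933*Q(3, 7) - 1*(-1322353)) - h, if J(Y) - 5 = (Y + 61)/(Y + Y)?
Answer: 135967221/98 ≈ 1.3874e+6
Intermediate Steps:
J(Y) = 5 + (61 + Y)/(2*Y) (J(Y) = 5 + (Y + 61)/(Y + Y) = 5 + (61 + Y)/((2*Y)) = 5 + (61 + Y)*(1/(2*Y)) = 5 + (61 + Y)/(2*Y))
Q(x, v) = -v/2 (Q(x, v) = v*(-½) + 0 = -v/2 + 0 = -v/2)
h = 58696/49 (h = 4 + 500*((61 + 11*(49/(-5)))/(2*((49/(-5))))) = 4 + 500*((61 + 11*(49*(-⅕)))/(2*((49*(-⅕))))) = 4 + 500*((61 + 11*(-49/5))/(2*(-49/5))) = 4 + 500*((½)*(-5/49)*(61 - 539/5)) = 4 + 500*((½)*(-5/49)*(-234/5)) = 4 + 500*(117/49) = 4 + 58500/49 = 58696/49 ≈ 1197.9)
(-18933*Q(3, 7) - 1*(-1322353)) - h = (-(-18933)*7/2 - 1*(-1322353)) - 1*58696/49 = (-18933*(-7/2) + 1322353) - 58696/49 = (132531/2 + 1322353) - 58696/49 = 2777237/2 - 58696/49 = 135967221/98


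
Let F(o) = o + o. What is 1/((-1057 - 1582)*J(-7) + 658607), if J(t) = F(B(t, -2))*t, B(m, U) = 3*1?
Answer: 1/769445 ≈ 1.2996e-6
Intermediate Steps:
B(m, U) = 3
F(o) = 2*o
J(t) = 6*t (J(t) = (2*3)*t = 6*t)
1/((-1057 - 1582)*J(-7) + 658607) = 1/((-1057 - 1582)*(6*(-7)) + 658607) = 1/(-2639*(-42) + 658607) = 1/(110838 + 658607) = 1/769445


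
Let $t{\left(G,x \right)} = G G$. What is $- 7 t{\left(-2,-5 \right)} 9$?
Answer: $-252$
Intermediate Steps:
$t{\left(G,x \right)} = G^{2}$
$- 7 t{\left(-2,-5 \right)} 9 = - 7 \left(-2\right)^{2} \cdot 9 = \left(-7\right) 4 \cdot 9 = \left(-28\right) 9 = -252$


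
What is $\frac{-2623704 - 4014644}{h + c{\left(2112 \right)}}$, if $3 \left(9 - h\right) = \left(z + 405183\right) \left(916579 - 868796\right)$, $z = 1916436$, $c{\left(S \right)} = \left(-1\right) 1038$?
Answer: $\frac{1659587}{9244493647} \approx 0.00017952$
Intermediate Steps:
$c{\left(S \right)} = -1038$
$h = -36977973550$ ($h = 9 - \frac{\left(1916436 + 405183\right) \left(916579 - 868796\right)}{3} = 9 - \frac{2321619 \cdot 47783}{3} = 9 - 36977973559 = -36977973550$)
$\frac{-2623704 - 4014644}{h + c{\left(2112 \right)}} = \frac{-2623704 - 4014644}{-36977973550 - 1038} = - \frac{6638348}{-36977974588} = \left(-6638348\right) \left(- \frac{1}{36977974588}\right) = \frac{1659587}{9244493647}$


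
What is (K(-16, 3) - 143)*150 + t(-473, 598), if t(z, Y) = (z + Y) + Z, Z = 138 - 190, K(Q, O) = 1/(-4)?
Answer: -42829/2 ≈ -21415.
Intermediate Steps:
K(Q, O) = -¼
Z = -52
t(z, Y) = -52 + Y + z (t(z, Y) = (z + Y) - 52 = (Y + z) - 52 = -52 + Y + z)
(K(-16, 3) - 143)*150 + t(-473, 598) = (-¼ - 143)*150 + (-52 + 598 - 473) = -573/4*150 + 73 = -42975/2 + 73 = -42829/2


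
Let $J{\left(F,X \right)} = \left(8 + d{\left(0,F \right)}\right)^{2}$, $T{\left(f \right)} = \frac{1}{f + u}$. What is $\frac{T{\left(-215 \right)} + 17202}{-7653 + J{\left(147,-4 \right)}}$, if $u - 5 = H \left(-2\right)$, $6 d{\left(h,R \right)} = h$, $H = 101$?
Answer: $- \frac{7087223}{3126668} \approx -2.2667$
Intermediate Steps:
$d{\left(h,R \right)} = \frac{h}{6}$
$u = -197$ ($u = 5 + 101 \left(-2\right) = 5 - 202 = -197$)
$T{\left(f \right)} = \frac{1}{-197 + f}$ ($T{\left(f \right)} = \frac{1}{f - 197} = \frac{1}{-197 + f}$)
$J{\left(F,X \right)} = 64$ ($J{\left(F,X \right)} = \left(8 + \frac{1}{6} \cdot 0\right)^{2} = \left(8 + 0\right)^{2} = 8^{2} = 64$)
$\frac{T{\left(-215 \right)} + 17202}{-7653 + J{\left(147,-4 \right)}} = \frac{\frac{1}{-197 - 215} + 17202}{-7653 + 64} = \frac{\frac{1}{-412} + 17202}{-7589} = \left(- \frac{1}{412} + 17202\right) \left(- \frac{1}{7589}\right) = \frac{7087223}{412} \left(- \frac{1}{7589}\right) = - \frac{7087223}{3126668}$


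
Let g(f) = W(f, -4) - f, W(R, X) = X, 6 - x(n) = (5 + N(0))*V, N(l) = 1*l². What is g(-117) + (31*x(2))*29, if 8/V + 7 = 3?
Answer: 14497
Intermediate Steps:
V = -2 (V = 8/(-7 + 3) = 8/(-4) = 8*(-¼) = -2)
N(l) = l²
x(n) = 16 (x(n) = 6 - (5 + 0²)*(-2) = 6 - (5 + 0)*(-2) = 6 - 5*(-2) = 6 - 1*(-10) = 6 + 10 = 16)
g(f) = -4 - f
g(-117) + (31*x(2))*29 = (-4 - 1*(-117)) + (31*16)*29 = (-4 + 117) + 496*29 = 113 + 14384 = 14497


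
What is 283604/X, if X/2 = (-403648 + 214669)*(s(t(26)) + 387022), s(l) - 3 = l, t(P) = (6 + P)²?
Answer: -141802/73333111971 ≈ -1.9337e-6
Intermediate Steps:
s(l) = 3 + l
X = -146666223942 (X = 2*((-403648 + 214669)*((3 + (6 + 26)²) + 387022)) = 2*(-188979*((3 + 32²) + 387022)) = 2*(-188979*((3 + 1024) + 387022)) = 2*(-188979*(1027 + 387022)) = 2*(-188979*388049) = 2*(-73333111971) = -146666223942)
283604/X = 283604/(-146666223942) = 283604*(-1/146666223942) = -141802/73333111971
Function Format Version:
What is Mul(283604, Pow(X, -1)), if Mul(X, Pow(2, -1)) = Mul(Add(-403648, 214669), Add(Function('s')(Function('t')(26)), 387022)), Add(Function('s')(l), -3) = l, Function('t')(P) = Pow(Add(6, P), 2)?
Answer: Rational(-141802, 73333111971) ≈ -1.9337e-6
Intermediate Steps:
Function('s')(l) = Add(3, l)
X = -146666223942 (X = Mul(2, Mul(Add(-403648, 214669), Add(Add(3, Pow(Add(6, 26), 2)), 387022))) = Mul(2, Mul(-188979, Add(Add(3, Pow(32, 2)), 387022))) = Mul(2, Mul(-188979, Add(Add(3, 1024), 387022))) = Mul(2, Mul(-188979, Add(1027, 387022))) = Mul(2, Mul(-188979, 388049)) = Mul(2, -73333111971) = -146666223942)
Mul(283604, Pow(X, -1)) = Mul(283604, Pow(-146666223942, -1)) = Mul(283604, Rational(-1, 146666223942)) = Rational(-141802, 73333111971)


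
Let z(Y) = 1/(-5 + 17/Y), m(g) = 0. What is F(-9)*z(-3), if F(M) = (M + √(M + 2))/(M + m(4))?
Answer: -3/32 + I*√7/96 ≈ -0.09375 + 0.02756*I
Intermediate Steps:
F(M) = (M + √(2 + M))/M (F(M) = (M + √(M + 2))/(M + 0) = (M + √(2 + M))/M)
F(-9)*z(-3) = ((-9 + √(2 - 9))/(-9))*(-1*(-3)/(-17 + 5*(-3))) = (-(-9 + √(-7))/9)*(-1*(-3)/(-17 - 15)) = (-(-9 + I*√7)/9)*(-1*(-3)/(-32)) = (1 - I*√7/9)*(-1*(-3)*(-1/32)) = (1 - I*√7/9)*(-3/32) = -3/32 + I*√7/96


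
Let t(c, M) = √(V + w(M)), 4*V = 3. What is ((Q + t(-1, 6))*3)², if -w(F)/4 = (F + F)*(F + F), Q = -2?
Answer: 9*(4 - I*√2301)²/4 ≈ -5141.3 - 863.44*I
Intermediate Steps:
V = ¾ (V = (¼)*3 = ¾ ≈ 0.75000)
w(F) = -16*F² (w(F) = -4*(F + F)*(F + F) = -4*2*F*2*F = -16*F²)
t(c, M) = √(¾ - 16*M²)
((Q + t(-1, 6))*3)² = ((-2 + √(3 - 64*6²)/2)*3)² = ((-2 + √(3 - 64*36)/2)*3)² = ((-2 + √(3 - 2304)/2)*3)² = ((-2 + √(-2301)/2)*3)² = ((-2 + (I*√2301)/2)*3)² = ((-2 + I*√2301/2)*3)² = (-6 + 3*I*√2301/2)²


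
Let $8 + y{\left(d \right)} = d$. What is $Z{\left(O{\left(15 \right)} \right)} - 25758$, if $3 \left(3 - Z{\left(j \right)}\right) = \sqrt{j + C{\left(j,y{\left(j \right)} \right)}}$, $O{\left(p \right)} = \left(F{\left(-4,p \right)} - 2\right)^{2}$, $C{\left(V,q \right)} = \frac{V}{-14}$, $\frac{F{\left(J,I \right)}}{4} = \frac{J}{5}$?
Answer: $-25755 - \frac{13 \sqrt{182}}{105} \approx -25757.0$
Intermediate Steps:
$F{\left(J,I \right)} = \frac{4 J}{5}$ ($F{\left(J,I \right)} = 4 \frac{J}{5} = \frac{4 J}{5}$)
$y{\left(d \right)} = -8 + d$
$C{\left(V,q \right)} = - \frac{V}{14}$ ($C{\left(V,q \right)} = V \left(- \frac{1}{14}\right) = - \frac{V}{14}$)
$O{\left(p \right)} = \frac{676}{25}$ ($O{\left(p \right)} = \left(\frac{4}{5} \left(-4\right) - 2\right)^{2} = \left(- \frac{16}{5} - 2\right)^{2} = \left(- \frac{26}{5}\right)^{2} = \frac{676}{25}$)
$Z{\left(j \right)} = 3 - \frac{\sqrt{182} \sqrt{j}}{42}$ ($Z{\left(j \right)} = 3 - \frac{\sqrt{j - \frac{j}{14}}}{3} = 3 - \frac{\sqrt{\frac{13 j}{14}}}{3} = 3 - \frac{\frac{1}{14} \sqrt{182} \sqrt{j}}{3} = 3 - \frac{\sqrt{182} \sqrt{j}}{42}$)
$Z{\left(O{\left(15 \right)} \right)} - 25758 = \left(3 - \frac{\sqrt{182} \sqrt{\frac{676}{25}}}{42}\right) - 25758 = \left(3 - \frac{1}{42} \sqrt{182} \cdot \frac{26}{5}\right) - 25758 = \left(3 - \frac{13 \sqrt{182}}{105}\right) - 25758 = -25755 - \frac{13 \sqrt{182}}{105}$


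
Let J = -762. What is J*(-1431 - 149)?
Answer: 1203960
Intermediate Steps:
J*(-1431 - 149) = -762*(-1431 - 149) = -762*(-1580) = 1203960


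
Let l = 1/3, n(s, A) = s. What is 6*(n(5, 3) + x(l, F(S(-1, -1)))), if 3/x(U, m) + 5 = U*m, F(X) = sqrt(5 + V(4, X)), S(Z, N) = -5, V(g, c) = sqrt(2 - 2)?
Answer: 579/22 - 27*sqrt(5)/110 ≈ 25.769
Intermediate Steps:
V(g, c) = 0 (V(g, c) = sqrt(0) = 0)
l = 1/3 ≈ 0.33333
F(X) = sqrt(5) (F(X) = sqrt(5 + 0) = sqrt(5))
x(U, m) = 3/(-5 + U*m)
6*(n(5, 3) + x(l, F(S(-1, -1)))) = 6*(5 + 3/(-5 + sqrt(5)/3)) = 30 + 18/(-5 + sqrt(5)/3)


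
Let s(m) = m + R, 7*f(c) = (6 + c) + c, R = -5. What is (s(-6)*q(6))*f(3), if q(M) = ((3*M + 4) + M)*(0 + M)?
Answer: -3168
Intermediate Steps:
f(c) = 6/7 + 2*c/7 (f(c) = ((6 + c) + c)/7 = (6 + 2*c)/7 = 6/7 + 2*c/7)
s(m) = -5 + m (s(m) = m - 5 = -5 + m)
q(M) = M*(4 + 4*M) (q(M) = ((4 + 3*M) + M)*M = (4 + 4*M)*M = M*(4 + 4*M))
(s(-6)*q(6))*f(3) = ((-5 - 6)*(4*6*(1 + 6)))*(6/7 + (2/7)*3) = (-44*6*7)*(6/7 + 6/7) = -11*168*(12/7) = -1848*12/7 = -3168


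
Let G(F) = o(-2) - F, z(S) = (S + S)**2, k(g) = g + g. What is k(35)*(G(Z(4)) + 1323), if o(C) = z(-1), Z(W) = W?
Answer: 92610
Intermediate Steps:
k(g) = 2*g
z(S) = 4*S**2 (z(S) = (2*S)**2 = 4*S**2)
o(C) = 4 (o(C) = 4*(-1)**2 = 4*1 = 4)
G(F) = 4 - F
k(35)*(G(Z(4)) + 1323) = (2*35)*((4 - 1*4) + 1323) = 70*((4 - 4) + 1323) = 70*(0 + 1323) = 70*1323 = 92610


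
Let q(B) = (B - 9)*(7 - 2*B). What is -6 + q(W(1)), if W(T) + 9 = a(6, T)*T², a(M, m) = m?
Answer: -397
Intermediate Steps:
W(T) = -9 + T³ (W(T) = -9 + T*T² = -9 + T³)
q(B) = (-9 + B)*(7 - 2*B)
-6 + q(W(1)) = -6 + (-63 - 2*(-9 + 1³)² + 25*(-9 + 1³)) = -6 + (-63 - 2*(-9 + 1)² + 25*(-9 + 1)) = -6 + (-63 - 2*(-8)² + 25*(-8)) = -6 + (-63 - 2*64 - 200) = -6 + (-63 - 128 - 200) = -6 - 391 = -397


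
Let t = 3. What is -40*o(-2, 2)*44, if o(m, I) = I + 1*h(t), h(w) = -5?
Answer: 5280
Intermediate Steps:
o(m, I) = -5 + I (o(m, I) = I + 1*(-5) = I - 5 = -5 + I)
-40*o(-2, 2)*44 = -40*(-5 + 2)*44 = -40*(-3)*44 = 120*44 = 5280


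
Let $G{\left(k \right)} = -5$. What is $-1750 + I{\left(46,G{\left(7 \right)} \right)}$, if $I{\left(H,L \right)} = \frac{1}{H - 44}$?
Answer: $- \frac{3499}{2} \approx -1749.5$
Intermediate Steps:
$I{\left(H,L \right)} = \frac{1}{-44 + H}$
$-1750 + I{\left(46,G{\left(7 \right)} \right)} = -1750 + \frac{1}{-44 + 46} = -1750 + \frac{1}{2} = - \frac{3499}{2}$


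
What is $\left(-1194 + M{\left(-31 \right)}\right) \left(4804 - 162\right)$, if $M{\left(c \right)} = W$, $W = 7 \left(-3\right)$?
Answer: $-5640030$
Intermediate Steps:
$W = -21$
$M{\left(c \right)} = -21$
$\left(-1194 + M{\left(-31 \right)}\right) \left(4804 - 162\right) = \left(-1194 - 21\right) \left(4804 - 162\right) = \left(-1215\right) 4642 = -5640030$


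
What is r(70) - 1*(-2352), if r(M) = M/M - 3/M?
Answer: 164707/70 ≈ 2353.0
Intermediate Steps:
r(M) = 1 - 3/M
r(70) - 1*(-2352) = (-3 + 70)/70 - 1*(-2352) = (1/70)*67 + 2352 = 67/70 + 2352 = 164707/70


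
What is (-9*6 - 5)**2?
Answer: 3481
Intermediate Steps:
(-9*6 - 5)**2 = (-54 - 5)**2 = (-59)**2 = 3481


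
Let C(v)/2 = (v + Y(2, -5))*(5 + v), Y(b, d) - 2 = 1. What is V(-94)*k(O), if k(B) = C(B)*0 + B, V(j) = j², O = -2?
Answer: -17672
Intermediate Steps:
Y(b, d) = 3 (Y(b, d) = 2 + 1 = 3)
C(v) = 2*(3 + v)*(5 + v) (C(v) = 2*((v + 3)*(5 + v)) = 2*((3 + v)*(5 + v)) = 2*(3 + v)*(5 + v))
k(B) = B (k(B) = (30 + 2*B² + 16*B)*0 + B = 0 + B = B)
V(-94)*k(O) = (-94)²*(-2) = 8836*(-2) = -17672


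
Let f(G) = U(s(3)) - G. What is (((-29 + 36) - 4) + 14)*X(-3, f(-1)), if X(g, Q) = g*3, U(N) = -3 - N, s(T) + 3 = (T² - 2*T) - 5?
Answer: -153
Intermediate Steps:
s(T) = -8 + T² - 2*T (s(T) = -3 + ((T² - 2*T) - 5) = -3 + (-5 + T² - 2*T) = -8 + T² - 2*T)
f(G) = 2 - G (f(G) = (-3 - (-8 + 3² - 2*3)) - G = (-3 - (-8 + 9 - 6)) - G = (-3 - 1*(-5)) - G = (-3 + 5) - G = 2 - G)
X(g, Q) = 3*g
(((-29 + 36) - 4) + 14)*X(-3, f(-1)) = (((-29 + 36) - 4) + 14)*(3*(-3)) = ((7 - 4) + 14)*(-9) = (3 + 14)*(-9) = 17*(-9) = -153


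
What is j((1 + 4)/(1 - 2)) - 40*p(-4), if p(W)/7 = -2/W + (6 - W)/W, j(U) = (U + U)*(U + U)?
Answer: 660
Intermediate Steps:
j(U) = 4*U² (j(U) = (2*U)*(2*U) = 4*U²)
p(W) = -14/W + 7*(6 - W)/W (p(W) = 7*(-2/W + (6 - W)/W) = -14/W + 7*(6 - W)/W)
j((1 + 4)/(1 - 2)) - 40*p(-4) = 4*((1 + 4)/(1 - 2))² - 40*(-7 + 28/(-4)) = 4*(5/(-1))² - 40*(-7 + 28*(-¼)) = 4*(5*(-1))² - 40*(-7 - 7) = 4*(-5)² - 40*(-14) = 4*25 + 560 = 100 + 560 = 660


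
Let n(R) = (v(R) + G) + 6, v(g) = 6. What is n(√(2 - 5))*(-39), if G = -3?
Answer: -351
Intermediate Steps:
n(R) = 9 (n(R) = (6 - 3) + 6 = 3 + 6 = 9)
n(√(2 - 5))*(-39) = 9*(-39) = -351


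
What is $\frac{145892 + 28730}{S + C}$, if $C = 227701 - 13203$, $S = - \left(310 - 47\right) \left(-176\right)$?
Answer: $\frac{87311}{130393} \approx 0.6696$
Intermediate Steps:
$S = 46288$ ($S = - 263 \left(-176\right) = \left(-1\right) \left(-46288\right) = 46288$)
$C = 214498$ ($C = 227701 - 13203 = 214498$)
$\frac{145892 + 28730}{S + C} = \frac{145892 + 28730}{46288 + 214498} = \frac{174622}{260786} = 174622 \cdot \frac{1}{260786} = \frac{87311}{130393}$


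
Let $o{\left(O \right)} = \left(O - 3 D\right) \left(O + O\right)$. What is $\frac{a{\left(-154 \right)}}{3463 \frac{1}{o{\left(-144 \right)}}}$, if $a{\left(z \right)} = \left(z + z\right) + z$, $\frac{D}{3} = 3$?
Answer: $- \frac{22752576}{3463} \approx -6570.2$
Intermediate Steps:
$D = 9$ ($D = 3 \cdot 3 = 9$)
$a{\left(z \right)} = 3 z$ ($a{\left(z \right)} = 2 z + z = 3 z$)
$o{\left(O \right)} = 2 O \left(-27 + O\right)$ ($o{\left(O \right)} = \left(O - 27\right) \left(O + O\right) = \left(O - 27\right) 2 O = \left(-27 + O\right) 2 O = 2 O \left(-27 + O\right)$)
$\frac{a{\left(-154 \right)}}{3463 \frac{1}{o{\left(-144 \right)}}} = \frac{3 \left(-154\right)}{3463 \frac{1}{2 \left(-144\right) \left(-27 - 144\right)}} = - \frac{462}{3463 \frac{1}{2 \left(-144\right) \left(-171\right)}} = - \frac{462}{3463 \cdot \frac{1}{49248}} = - \frac{462}{\frac{3463}{49248}} = \left(-462\right) \frac{49248}{3463} = - \frac{22752576}{3463}$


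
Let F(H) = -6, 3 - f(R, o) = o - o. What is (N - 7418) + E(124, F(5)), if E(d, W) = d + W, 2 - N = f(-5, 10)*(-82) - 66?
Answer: -6986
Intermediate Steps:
f(R, o) = 3 (f(R, o) = 3 - (o - o) = 3 - 1*0 = 3 + 0 = 3)
N = 314 (N = 2 - (3*(-82) - 66) = 2 - (-246 - 66) = 2 - 1*(-312) = 2 + 312 = 314)
E(d, W) = W + d
(N - 7418) + E(124, F(5)) = (314 - 7418) + (-6 + 124) = -7104 + 118 = -6986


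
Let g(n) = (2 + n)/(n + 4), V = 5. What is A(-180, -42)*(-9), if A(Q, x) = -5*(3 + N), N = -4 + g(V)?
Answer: -10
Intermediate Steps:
g(n) = (2 + n)/(4 + n)
N = -29/9 (N = -4 + (2 + 5)/(4 + 5) = -4 + 7/9 = -29/9 ≈ -3.2222)
A(Q, x) = 10/9 (A(Q, x) = -5*(3 - 29/9) = -5*(-2/9) = 10/9)
A(-180, -42)*(-9) = (10/9)*(-9) = -10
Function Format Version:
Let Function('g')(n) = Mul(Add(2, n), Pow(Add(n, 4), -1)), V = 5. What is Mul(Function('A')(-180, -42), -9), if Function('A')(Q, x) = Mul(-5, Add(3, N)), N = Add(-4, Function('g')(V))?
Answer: -10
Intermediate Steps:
Function('g')(n) = Mul(Pow(Add(4, n), -1), Add(2, n)) (Function('g')(n) = Mul(Add(2, n), Pow(Add(4, n), -1)) = Mul(Pow(Add(4, n), -1), Add(2, n)))
N = Rational(-29, 9) (N = Add(-4, Mul(Pow(Add(4, 5), -1), Add(2, 5))) = Add(-4, Mul(Pow(9, -1), 7)) = Add(-4, Mul(Rational(1, 9), 7)) = Add(-4, Rational(7, 9)) = Rational(-29, 9) ≈ -3.2222)
Function('A')(Q, x) = Rational(10, 9) (Function('A')(Q, x) = Mul(-5, Add(3, Rational(-29, 9))) = Mul(-5, Rational(-2, 9)) = Rational(10, 9))
Mul(Function('A')(-180, -42), -9) = Mul(Rational(10, 9), -9) = -10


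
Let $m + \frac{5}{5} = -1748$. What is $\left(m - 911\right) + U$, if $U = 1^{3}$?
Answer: $-2659$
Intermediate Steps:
$m = -1749$ ($m = -1 - 1748 = -1749$)
$U = 1$
$\left(m - 911\right) + U = \left(-1749 - 911\right) + 1 = -2660 + 1 = -2659$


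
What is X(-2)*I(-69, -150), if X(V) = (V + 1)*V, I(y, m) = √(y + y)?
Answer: 2*I*√138 ≈ 23.495*I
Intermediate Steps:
I(y, m) = √2*√y (I(y, m) = √(2*y) = √2*√y)
X(V) = V*(1 + V) (X(V) = (1 + V)*V = V*(1 + V))
X(-2)*I(-69, -150) = (-2*(1 - 2))*(√2*√(-69)) = (-2*(-1))*(√2*(I*√69)) = 2*(I*√138) = 2*I*√138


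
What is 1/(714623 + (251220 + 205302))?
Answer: 1/1171145 ≈ 8.5387e-7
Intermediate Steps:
1/(714623 + (251220 + 205302)) = 1/(714623 + 456522) = 1/1171145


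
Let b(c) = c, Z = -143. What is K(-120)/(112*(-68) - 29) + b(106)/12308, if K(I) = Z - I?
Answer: 546727/47047330 ≈ 0.011621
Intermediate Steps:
K(I) = -143 - I
K(-120)/(112*(-68) - 29) + b(106)/12308 = (-143 - 1*(-120))/(112*(-68) - 29) + 106/12308 = (-143 + 120)/(-7616 - 29) + 106*(1/12308) = -23/(-7645) + 53/6154 = -23*(-1/7645) + 53/6154 = 23/7645 + 53/6154 = 546727/47047330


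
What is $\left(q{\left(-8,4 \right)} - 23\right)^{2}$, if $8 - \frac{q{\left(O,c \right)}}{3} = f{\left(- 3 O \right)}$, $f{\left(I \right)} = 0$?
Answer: $1$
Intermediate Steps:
$q{\left(O,c \right)} = 24$ ($q{\left(O,c \right)} = 24 - 0 = 24 + 0 = 24$)
$\left(q{\left(-8,4 \right)} - 23\right)^{2} = \left(24 - 23\right)^{2} = 1^{2} = 1$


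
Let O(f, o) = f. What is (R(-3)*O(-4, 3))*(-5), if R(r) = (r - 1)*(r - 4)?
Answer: 560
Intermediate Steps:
R(r) = (-1 + r)*(-4 + r)
(R(-3)*O(-4, 3))*(-5) = ((4 + (-3)² - 5*(-3))*(-4))*(-5) = ((4 + 9 + 15)*(-4))*(-5) = (28*(-4))*(-5) = -112*(-5) = 560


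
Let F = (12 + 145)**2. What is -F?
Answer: -24649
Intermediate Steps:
F = 24649 (F = 157**2 = 24649)
-F = -1*24649 = -24649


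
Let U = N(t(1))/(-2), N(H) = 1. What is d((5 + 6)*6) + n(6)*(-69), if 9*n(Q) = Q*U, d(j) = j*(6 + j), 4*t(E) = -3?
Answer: 4775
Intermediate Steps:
t(E) = -3/4 (t(E) = (1/4)*(-3) = -3/4)
U = -1/2 (U = 1/(-2) = 1*(-1/2) = -1/2 ≈ -0.50000)
n(Q) = -Q/18 (n(Q) = (Q*(-1/2))/9 = (-Q/2)/9 = -Q/18)
d((5 + 6)*6) + n(6)*(-69) = ((5 + 6)*6)*(6 + (5 + 6)*6) - 1/18*6*(-69) = (11*6)*(6 + 11*6) - 1/3*(-69) = 66*(6 + 66) + 23 = 66*72 + 23 = 4752 + 23 = 4775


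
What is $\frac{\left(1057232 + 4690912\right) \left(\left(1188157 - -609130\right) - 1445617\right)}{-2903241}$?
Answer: $- \frac{61256054560}{87977} \approx -6.9627 \cdot 10^{5}$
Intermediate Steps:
$\frac{\left(1057232 + 4690912\right) \left(\left(1188157 - -609130\right) - 1445617\right)}{-2903241} = 5748144 \left(\left(1188157 + 609130\right) - 1445617\right) \left(- \frac{1}{2903241}\right) = 5748144 \left(1797287 - 1445617\right) \left(- \frac{1}{2903241}\right) = 5748144 \cdot 351670 \left(- \frac{1}{2903241}\right) = 2021449800480 \left(- \frac{1}{2903241}\right) = - \frac{61256054560}{87977}$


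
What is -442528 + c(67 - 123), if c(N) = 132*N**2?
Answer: -28576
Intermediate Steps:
-442528 + c(67 - 123) = -442528 + 132*(67 - 123)**2 = -442528 + 132*(-56)**2 = -442528 + 132*3136 = -442528 + 413952 = -28576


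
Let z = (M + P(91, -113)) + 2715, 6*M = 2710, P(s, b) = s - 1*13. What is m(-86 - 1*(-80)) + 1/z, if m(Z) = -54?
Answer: -525633/9734 ≈ -54.000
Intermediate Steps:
P(s, b) = -13 + s (P(s, b) = s - 13 = -13 + s)
M = 1355/3 (M = (1/6)*2710 = 1355/3 ≈ 451.67)
z = 9734/3 (z = (1355/3 + (-13 + 91)) + 2715 = (1355/3 + 78) + 2715 = 1589/3 + 2715 = 9734/3 ≈ 3244.7)
m(-86 - 1*(-80)) + 1/z = -54 + 1/(9734/3) = -54 + 3/9734 = -525633/9734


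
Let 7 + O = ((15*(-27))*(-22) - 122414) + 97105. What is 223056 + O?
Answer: 206650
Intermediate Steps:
O = -16406 (O = -7 + (((15*(-27))*(-22) - 122414) + 97105) = -7 + ((-405*(-22) - 122414) + 97105) = -7 + ((8910 - 122414) + 97105) = -7 + (-113504 + 97105) = -7 - 16399 = -16406)
223056 + O = 223056 - 16406 = 206650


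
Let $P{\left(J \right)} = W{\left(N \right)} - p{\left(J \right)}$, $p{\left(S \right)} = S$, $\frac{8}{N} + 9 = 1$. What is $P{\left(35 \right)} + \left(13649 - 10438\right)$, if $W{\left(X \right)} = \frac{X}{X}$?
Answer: $3177$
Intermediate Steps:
$N = -1$ ($N = \frac{8}{-9 + 1} = \frac{8}{-8} = 8 \left(- \frac{1}{8}\right) = -1$)
$W{\left(X \right)} = 1$
$P{\left(J \right)} = 1 - J$
$P{\left(35 \right)} + \left(13649 - 10438\right) = \left(1 - 35\right) + \left(13649 - 10438\right) = -34 + 3211 = 3177$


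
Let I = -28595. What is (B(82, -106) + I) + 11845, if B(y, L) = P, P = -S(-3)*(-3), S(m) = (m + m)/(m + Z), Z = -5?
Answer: -66991/4 ≈ -16748.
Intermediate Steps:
S(m) = 2*m/(-5 + m) (S(m) = (m + m)/(m - 5) = (2*m)/(-5 + m) = 2*m/(-5 + m))
P = 9/4 (P = -2*(-3)/(-5 - 3)*(-3) = -2*(-3)/(-8)*(-3) = -2*(-3)*(-1)/8*(-3) = -1*¾*(-3) = -¾*(-3) = 9/4 ≈ 2.2500)
B(y, L) = 9/4
(B(82, -106) + I) + 11845 = (9/4 - 28595) + 11845 = -114371/4 + 11845 = -66991/4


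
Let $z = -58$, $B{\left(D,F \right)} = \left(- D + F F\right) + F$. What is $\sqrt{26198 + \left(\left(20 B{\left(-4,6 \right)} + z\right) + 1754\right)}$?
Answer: $\sqrt{28814} \approx 169.75$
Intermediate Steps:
$B{\left(D,F \right)} = F + F^{2} - D$ ($B{\left(D,F \right)} = \left(- D + F^{2}\right) + F = \left(F^{2} - D\right) + F = F + F^{2} - D$)
$\sqrt{26198 + \left(\left(20 B{\left(-4,6 \right)} + z\right) + 1754\right)} = \sqrt{26198 + \left(\left(20 \left(6 + 6^{2} - -4\right) - 58\right) + 1754\right)} = \sqrt{26198 + \left(\left(20 \left(6 + 36 + 4\right) - 58\right) + 1754\right)} = \sqrt{26198 + \left(\left(20 \cdot 46 - 58\right) + 1754\right)} = \sqrt{26198 + \left(\left(920 - 58\right) + 1754\right)} = \sqrt{26198 + \left(862 + 1754\right)} = \sqrt{26198 + 2616} = \sqrt{28814}$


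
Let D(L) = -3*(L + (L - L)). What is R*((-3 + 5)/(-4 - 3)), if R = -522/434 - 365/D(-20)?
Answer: 18973/9114 ≈ 2.0817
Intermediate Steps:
D(L) = -3*L (D(L) = -3*(L + 0) = -3*L)
R = -18973/2604 (R = -522/434 - 365/((-3*(-20))) = -522*1/434 - 365/60 = -261/217 - 365*1/60 = -261/217 - 73/12 = -18973/2604 ≈ -7.2861)
R*((-3 + 5)/(-4 - 3)) = -18973*(-3 + 5)/(2604*(-4 - 3)) = -18973/(1302*(-7)) = -18973*(-1)/(1302*7) = -18973/2604*(-2/7) = 18973/9114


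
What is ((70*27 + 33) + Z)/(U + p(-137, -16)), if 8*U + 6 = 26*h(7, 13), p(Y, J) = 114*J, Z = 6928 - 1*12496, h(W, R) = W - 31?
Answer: 4860/2537 ≈ 1.9156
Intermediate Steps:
h(W, R) = -31 + W
Z = -5568 (Z = 6928 - 12496 = -5568)
U = -315/4 (U = -¾ + (26*(-31 + 7))/8 = -¾ + (26*(-24))/8 = -¾ + (⅛)*(-624) = -¾ - 78 = -315/4 ≈ -78.750)
((70*27 + 33) + Z)/(U + p(-137, -16)) = ((70*27 + 33) - 5568)/(-315/4 + 114*(-16)) = ((1890 + 33) - 5568)/(-315/4 - 1824) = (1923 - 5568)/(-7611/4) = -3645*(-4/7611) = 4860/2537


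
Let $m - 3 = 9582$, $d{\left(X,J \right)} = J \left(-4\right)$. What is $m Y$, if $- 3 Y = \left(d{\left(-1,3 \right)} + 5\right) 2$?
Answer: $44730$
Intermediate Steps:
$d{\left(X,J \right)} = - 4 J$
$Y = \frac{14}{3}$ ($Y = - \frac{\left(\left(-4\right) 3 + 5\right) 2}{3} = - \frac{\left(-12 + 5\right) 2}{3} = - \frac{\left(-7\right) 2}{3} = \left(- \frac{1}{3}\right) \left(-14\right) = \frac{14}{3} \approx 4.6667$)
$m = 9585$ ($m = 3 + 9582 = 9585$)
$m Y = 9585 \cdot \frac{14}{3} = 44730$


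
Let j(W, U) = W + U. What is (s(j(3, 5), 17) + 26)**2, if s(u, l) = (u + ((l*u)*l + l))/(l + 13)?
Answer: 1079521/100 ≈ 10795.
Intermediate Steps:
j(W, U) = U + W
s(u, l) = (l + u + u*l**2)/(13 + l) (s(u, l) = (u + (u*l**2 + l))/(13 + l) = (u + (l + u*l**2))/(13 + l) = (l + u + u*l**2)/(13 + l))
(s(j(3, 5), 17) + 26)**2 = ((17 + (5 + 3) + (5 + 3)*17**2)/(13 + 17) + 26)**2 = ((17 + 8 + 8*289)/30 + 26)**2 = ((17 + 8 + 2312)/30 + 26)**2 = ((1/30)*2337 + 26)**2 = (779/10 + 26)**2 = (1039/10)**2 = 1079521/100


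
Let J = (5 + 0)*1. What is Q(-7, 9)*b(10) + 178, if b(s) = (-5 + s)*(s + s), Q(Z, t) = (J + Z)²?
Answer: 578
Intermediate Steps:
J = 5 (J = 5*1 = 5)
Q(Z, t) = (5 + Z)²
b(s) = 2*s*(-5 + s) (b(s) = (-5 + s)*(2*s) = 2*s*(-5 + s))
Q(-7, 9)*b(10) + 178 = (5 - 7)²*(2*10*(-5 + 10)) + 178 = (-2)²*(2*10*5) + 178 = 4*100 + 178 = 400 + 178 = 578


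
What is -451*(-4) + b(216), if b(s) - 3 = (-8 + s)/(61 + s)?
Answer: 500747/277 ≈ 1807.8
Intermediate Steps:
b(s) = 3 + (-8 + s)/(61 + s)
-451*(-4) + b(216) = -451*(-4) + (175 + 4*216)/(61 + 216) = 1804 + (175 + 864)/277 = 1804 + (1/277)*1039 = 1804 + 1039/277 = 500747/277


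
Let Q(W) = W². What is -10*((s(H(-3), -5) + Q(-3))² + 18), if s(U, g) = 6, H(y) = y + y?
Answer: -2430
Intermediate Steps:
H(y) = 2*y
-10*((s(H(-3), -5) + Q(-3))² + 18) = -10*((6 + (-3)²)² + 18) = -10*((6 + 9)² + 18) = -10*(15² + 18) = -10*(225 + 18) = -10*243 = -2430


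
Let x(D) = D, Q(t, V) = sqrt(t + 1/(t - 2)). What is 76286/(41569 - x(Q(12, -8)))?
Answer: 2882847940/1570892499 + 76286*sqrt(10)/1570892499 ≈ 1.8353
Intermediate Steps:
Q(t, V) = sqrt(t + 1/(-2 + t))
76286/(41569 - x(Q(12, -8))) = 76286/(41569 - sqrt((1 + 12*(-2 + 12))/(-2 + 12))) = 76286/(41569 - sqrt((1 + 12*10)/10)) = 76286/(41569 - sqrt((1 + 120)/10)) = 76286/(41569 - sqrt((1/10)*121)) = 76286/(41569 - sqrt(121/10)) = 76286/(41569 - 11*sqrt(10)/10)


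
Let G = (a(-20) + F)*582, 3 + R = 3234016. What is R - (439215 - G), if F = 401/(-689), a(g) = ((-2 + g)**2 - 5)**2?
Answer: 93930764558/689 ≈ 1.3633e+8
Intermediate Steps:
R = 3234013 (R = -3 + 3234016 = 3234013)
a(g) = (-5 + (-2 + g)**2)**2
F = -401/689 (F = 401*(-1/689) = -401/689 ≈ -0.58200)
G = 92005148736/689 (G = ((-5 + (-2 - 20)**2)**2 - 401/689)*582 = ((-5 + (-22)**2)**2 - 401/689)*582 = ((-5 + 484)**2 - 401/689)*582 = (479**2 - 401/689)*582 = (229441 - 401/689)*582 = (158084448/689)*582 = 92005148736/689 ≈ 1.3353e+8)
R - (439215 - G) = 3234013 - (439215 - 1*92005148736/689) = 3234013 - (439215 - 92005148736/689) = 3234013 - 1*(-91702529601/689) = 3234013 + 91702529601/689 = 93930764558/689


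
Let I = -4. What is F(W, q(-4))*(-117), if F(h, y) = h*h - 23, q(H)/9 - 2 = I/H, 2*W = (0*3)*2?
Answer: 2691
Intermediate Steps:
W = 0 (W = ((0*3)*2)/2 = (0*2)/2 = (½)*0 = 0)
q(H) = 18 - 36/H (q(H) = 18 + 9*(-4/H) = 18 - 36/H)
F(h, y) = -23 + h² (F(h, y) = h² - 23 = -23 + h²)
F(W, q(-4))*(-117) = (-23 + 0²)*(-117) = (-23 + 0)*(-117) = -23*(-117) = 2691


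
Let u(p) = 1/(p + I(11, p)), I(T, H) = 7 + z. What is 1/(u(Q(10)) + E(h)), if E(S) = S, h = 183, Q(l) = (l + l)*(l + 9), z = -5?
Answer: 382/69907 ≈ 0.0054644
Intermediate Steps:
Q(l) = 2*l*(9 + l) (Q(l) = (2*l)*(9 + l) = 2*l*(9 + l))
I(T, H) = 2 (I(T, H) = 7 - 5 = 2)
u(p) = 1/(2 + p) (u(p) = 1/(p + 2) = 1/(2 + p))
1/(u(Q(10)) + E(h)) = 1/(1/(2 + 2*10*(9 + 10)) + 183) = 1/(1/(2 + 2*10*19) + 183) = 1/(1/(2 + 380) + 183) = 1/(1/382 + 183) = 1/(69907/382) = 382/69907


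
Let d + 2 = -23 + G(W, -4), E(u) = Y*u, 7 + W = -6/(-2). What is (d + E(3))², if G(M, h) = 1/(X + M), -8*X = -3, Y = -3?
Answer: 988036/841 ≈ 1174.8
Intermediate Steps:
X = 3/8 (X = -⅛*(-3) = 3/8 ≈ 0.37500)
W = -4 (W = -7 - 6/(-2) = -7 - 6*(-½) = -7 + 3 = -4)
G(M, h) = 1/(3/8 + M)
E(u) = -3*u
d = -733/29 (d = -2 + (-23 + 8/(3 + 8*(-4))) = -2 + (-23 + 8/(3 - 32)) = -2 + (-23 + 8/(-29)) = -2 + (-23 + 8*(-1/29)) = -2 + (-23 - 8/29) = -2 - 675/29 = -733/29 ≈ -25.276)
(d + E(3))² = (-733/29 - 3*3)² = (-733/29 - 9)² = (-994/29)² = 988036/841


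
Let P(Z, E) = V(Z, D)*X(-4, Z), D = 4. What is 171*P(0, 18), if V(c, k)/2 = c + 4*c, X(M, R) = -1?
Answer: 0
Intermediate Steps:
V(c, k) = 10*c (V(c, k) = 2*(c + 4*c) = 2*(5*c) = 10*c)
P(Z, E) = -10*Z (P(Z, E) = (10*Z)*(-1) = -10*Z)
171*P(0, 18) = 171*(-10*0) = 171*0 = 0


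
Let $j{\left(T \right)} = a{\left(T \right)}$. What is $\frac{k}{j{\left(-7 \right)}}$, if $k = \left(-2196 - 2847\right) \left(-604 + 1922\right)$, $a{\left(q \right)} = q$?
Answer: $\frac{6646674}{7} \approx 9.4953 \cdot 10^{5}$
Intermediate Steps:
$j{\left(T \right)} = T$
$k = -6646674$ ($k = \left(-5043\right) 1318 = -6646674$)
$\frac{k}{j{\left(-7 \right)}} = \frac{1}{-7} \left(-6646674\right) = \left(- \frac{1}{7}\right) \left(-6646674\right) = \frac{6646674}{7}$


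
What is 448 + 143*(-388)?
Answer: -55036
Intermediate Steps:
448 + 143*(-388) = 448 - 55484 = -55036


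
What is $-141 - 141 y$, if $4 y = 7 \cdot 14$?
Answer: $- \frac{7191}{2} \approx -3595.5$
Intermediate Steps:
$y = \frac{49}{2}$ ($y = \frac{7 \cdot 14}{4} = \frac{1}{4} \cdot 98 = \frac{49}{2} \approx 24.5$)
$-141 - 141 y = -141 - \frac{6909}{2} = - \frac{7191}{2}$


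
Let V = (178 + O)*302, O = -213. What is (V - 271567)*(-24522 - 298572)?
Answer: 91156771878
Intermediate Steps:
V = -10570 (V = (178 - 213)*302 = -35*302 = -10570)
(V - 271567)*(-24522 - 298572) = (-10570 - 271567)*(-24522 - 298572) = -282137*(-323094) = 91156771878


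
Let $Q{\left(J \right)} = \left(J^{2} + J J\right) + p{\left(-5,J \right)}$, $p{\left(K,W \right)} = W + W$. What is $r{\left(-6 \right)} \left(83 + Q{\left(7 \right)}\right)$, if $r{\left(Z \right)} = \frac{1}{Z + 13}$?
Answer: $\frac{195}{7} \approx 27.857$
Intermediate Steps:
$r{\left(Z \right)} = \frac{1}{13 + Z}$
$p{\left(K,W \right)} = 2 W$
$Q{\left(J \right)} = 2 J + 2 J^{2}$ ($Q{\left(J \right)} = \left(J^{2} + J J\right) + 2 J = \left(J^{2} + J^{2}\right) + 2 J = 2 J^{2} + 2 J = 2 J + 2 J^{2}$)
$r{\left(-6 \right)} \left(83 + Q{\left(7 \right)}\right) = \frac{83 + 2 \cdot 7 \left(1 + 7\right)}{13 - 6} = \frac{83 + 2 \cdot 7 \cdot 8}{7} = \frac{83 + 112}{7} = \frac{1}{7} \cdot 195 = \frac{195}{7}$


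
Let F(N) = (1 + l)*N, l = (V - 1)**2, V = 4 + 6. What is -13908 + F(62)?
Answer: -8824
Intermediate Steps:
V = 10
l = 81 (l = (10 - 1)**2 = 9**2 = 81)
F(N) = 82*N (F(N) = (1 + 81)*N = 82*N)
-13908 + F(62) = -13908 + 82*62 = -13908 + 5084 = -8824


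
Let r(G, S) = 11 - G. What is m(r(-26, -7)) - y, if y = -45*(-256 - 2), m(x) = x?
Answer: -11573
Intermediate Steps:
y = 11610 (y = -45*(-258) = 11610)
m(r(-26, -7)) - y = (11 - 1*(-26)) - 1*11610 = (11 + 26) - 11610 = 37 - 11610 = -11573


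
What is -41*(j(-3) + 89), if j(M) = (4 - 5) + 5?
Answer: -3813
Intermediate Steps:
j(M) = 4 (j(M) = -1 + 5 = 4)
-41*(j(-3) + 89) = -41*(4 + 89) = -41*93 = -3813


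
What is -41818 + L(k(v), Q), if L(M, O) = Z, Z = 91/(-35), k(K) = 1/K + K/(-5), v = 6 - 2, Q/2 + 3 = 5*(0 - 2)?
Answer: -209103/5 ≈ -41821.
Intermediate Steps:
Q = -26 (Q = -6 + 2*(5*(0 - 2)) = -6 + 2*(5*(-2)) = -6 + 2*(-10) = -6 - 20 = -26)
v = 4
k(K) = 1/K - K/5 (k(K) = 1/K + K*(-1/5) = 1/K - K/5)
Z = -13/5 (Z = 91*(-1/35) = -13/5 ≈ -2.6000)
L(M, O) = -13/5
-41818 + L(k(v), Q) = -41818 - 13/5 = -209103/5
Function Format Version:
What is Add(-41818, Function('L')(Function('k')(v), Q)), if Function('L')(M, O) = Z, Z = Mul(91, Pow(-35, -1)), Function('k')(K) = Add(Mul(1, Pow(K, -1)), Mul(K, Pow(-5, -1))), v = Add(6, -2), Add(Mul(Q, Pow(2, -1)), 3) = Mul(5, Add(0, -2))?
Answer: Rational(-209103, 5) ≈ -41821.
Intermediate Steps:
Q = -26 (Q = Add(-6, Mul(2, Mul(5, Add(0, -2)))) = Add(-6, Mul(2, Mul(5, -2))) = Add(-6, Mul(2, -10)) = Add(-6, -20) = -26)
v = 4
Function('k')(K) = Add(Pow(K, -1), Mul(Rational(-1, 5), K)) (Function('k')(K) = Add(Pow(K, -1), Mul(K, Rational(-1, 5))) = Add(Pow(K, -1), Mul(Rational(-1, 5), K)))
Z = Rational(-13, 5) (Z = Mul(91, Rational(-1, 35)) = Rational(-13, 5) ≈ -2.6000)
Function('L')(M, O) = Rational(-13, 5)
Add(-41818, Function('L')(Function('k')(v), Q)) = Add(-41818, Rational(-13, 5)) = Rational(-209103, 5)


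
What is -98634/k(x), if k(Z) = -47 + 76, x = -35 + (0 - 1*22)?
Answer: -98634/29 ≈ -3401.2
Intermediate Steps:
x = -57 (x = -35 + (0 - 22) = -35 - 22 = -57)
k(Z) = 29
-98634/k(x) = -98634/29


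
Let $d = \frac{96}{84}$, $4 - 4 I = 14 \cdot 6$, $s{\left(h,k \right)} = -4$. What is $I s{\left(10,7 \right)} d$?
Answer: $\frac{640}{7} \approx 91.429$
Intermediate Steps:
$I = -20$ ($I = 1 - \frac{14 \cdot 6}{4} = 1 - 21 = -20$)
$d = \frac{8}{7}$ ($d = 96 \cdot \frac{1}{84} = \frac{8}{7} \approx 1.1429$)
$I s{\left(10,7 \right)} d = \left(-20\right) \left(-4\right) \frac{8}{7} = 80 \cdot \frac{8}{7} = \frac{640}{7}$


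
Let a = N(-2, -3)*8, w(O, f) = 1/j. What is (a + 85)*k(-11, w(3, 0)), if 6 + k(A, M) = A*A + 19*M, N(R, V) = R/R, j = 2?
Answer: 23157/2 ≈ 11579.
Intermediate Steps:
N(R, V) = 1
w(O, f) = 1/2
a = 8 (a = 1*8 = 8)
k(A, M) = -6 + A**2 + 19*M (k(A, M) = -6 + (A*A + 19*M) = -6 + (A**2 + 19*M) = -6 + A**2 + 19*M)
(a + 85)*k(-11, w(3, 0)) = (8 + 85)*(-6 + (-11)**2 + 19*(1/2)) = 93*(-6 + 121 + 19/2) = 93*(249/2) = 23157/2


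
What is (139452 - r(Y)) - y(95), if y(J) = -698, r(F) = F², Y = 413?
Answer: -30419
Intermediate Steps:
(139452 - r(Y)) - y(95) = (139452 - 1*413²) - 1*(-698) = (139452 - 1*170569) + 698 = (139452 - 170569) + 698 = -31117 + 698 = -30419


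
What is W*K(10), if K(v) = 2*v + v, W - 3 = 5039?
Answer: 151260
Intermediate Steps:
W = 5042 (W = 3 + 5039 = 5042)
K(v) = 3*v
W*K(10) = 5042*(3*10) = 5042*30 = 151260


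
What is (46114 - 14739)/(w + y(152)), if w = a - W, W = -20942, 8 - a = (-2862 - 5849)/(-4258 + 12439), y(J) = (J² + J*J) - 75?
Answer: 256678875/548814734 ≈ 0.46770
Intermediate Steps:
y(J) = -75 + 2*J² (y(J) = (J² + J²) - 75 = 2*J² - 75 = -75 + 2*J²)
a = 74159/8181 (a = 8 - (-2862 - 5849)/(-4258 + 12439) = 8 - (-8711)/8181 = 8 - 1*(-8711/8181) = 8 + 8711/8181 = 74159/8181 ≈ 9.0648)
w = 171400661/8181 (w = 74159/8181 - 1*(-20942) = 74159/8181 + 20942 = 171400661/8181 ≈ 20951.)
(46114 - 14739)/(w + y(152)) = (46114 - 14739)/(171400661/8181 + (-75 + 2*152²)) = 31375/(171400661/8181 + (-75 + 2*23104)) = 31375/(171400661/8181 + (-75 + 46208)) = 31375/(171400661/8181 + 46133) = 31375/(548814734/8181) = 31375*(8181/548814734) = 256678875/548814734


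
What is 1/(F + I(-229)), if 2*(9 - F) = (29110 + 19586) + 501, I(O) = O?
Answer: -2/49637 ≈ -4.0293e-5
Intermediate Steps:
F = -49179/2 (F = 9 - ((29110 + 19586) + 501)/2 = 9 - (48696 + 501)/2 = 9 - ½*49197 = 9 - 49197/2 = -49179/2 ≈ -24590.)
1/(F + I(-229)) = 1/(-49179/2 - 229) = 1/(-49637/2) = -2/49637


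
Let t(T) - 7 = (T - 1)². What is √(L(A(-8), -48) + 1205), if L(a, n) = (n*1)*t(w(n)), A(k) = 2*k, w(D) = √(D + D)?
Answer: √(5429 + 384*I*√6) ≈ 73.956 + 6.3592*I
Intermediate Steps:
w(D) = √2*√D (w(D) = √(2*D) = √2*√D)
t(T) = 7 + (-1 + T)² (t(T) = 7 + (T - 1)² = 7 + (-1 + T)²)
L(a, n) = n*(7 + (-1 + √2*√n)²) (L(a, n) = (n*1)*(7 + (-1 + √2*√n)²) = n*(7 + (-1 + √2*√n)²))
√(L(A(-8), -48) + 1205) = √(-48*(7 + (-1 + √2*√(-48))²) + 1205) = √(-48*(7 + (-1 + √2*(4*I*√3))²) + 1205) = √(-48*(7 + (-1 + 4*I*√6)²) + 1205) = √((-336 - 48*(-1 + 4*I*√6)²) + 1205) = √(869 - 48*(-1 + 4*I*√6)²)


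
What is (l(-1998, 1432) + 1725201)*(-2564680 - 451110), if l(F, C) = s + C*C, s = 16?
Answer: -11387143529390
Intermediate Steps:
l(F, C) = 16 + C² (l(F, C) = 16 + C*C = 16 + C²)
(l(-1998, 1432) + 1725201)*(-2564680 - 451110) = ((16 + 1432²) + 1725201)*(-2564680 - 451110) = ((16 + 2050624) + 1725201)*(-3015790) = (2050640 + 1725201)*(-3015790) = 3775841*(-3015790) = -11387143529390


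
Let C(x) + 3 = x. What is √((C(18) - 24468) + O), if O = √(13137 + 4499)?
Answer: √(-24453 + 2*√4409) ≈ 155.95*I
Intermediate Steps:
C(x) = -3 + x
O = 2*√4409 (O = √17636 = 2*√4409 ≈ 132.80)
√((C(18) - 24468) + O) = √(((-3 + 18) - 24468) + 2*√4409) = √((15 - 24468) + 2*√4409) = √(-24453 + 2*√4409)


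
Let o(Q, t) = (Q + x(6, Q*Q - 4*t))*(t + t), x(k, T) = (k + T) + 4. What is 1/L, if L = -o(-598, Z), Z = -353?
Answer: 1/253050168 ≈ 3.9518e-9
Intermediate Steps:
x(k, T) = 4 + T + k (x(k, T) = (T + k) + 4 = 4 + T + k)
o(Q, t) = 2*t*(10 + Q + Q**2 - 4*t) (o(Q, t) = (Q + (4 + (Q*Q - 4*t) + 6))*(t + t) = (Q + (4 + (Q**2 - 4*t) + 6))*(2*t) = (Q + (10 + Q**2 - 4*t))*(2*t) = (10 + Q + Q**2 - 4*t)*(2*t) = 2*t*(10 + Q + Q**2 - 4*t))
L = 253050168 (L = -2*(-353)*(10 - 598 + (-598)**2 - 4*(-353)) = -2*(-353)*(10 - 598 + 357604 + 1412) = -2*(-353)*358428 = -1*(-253050168) = 253050168)
1/L = 1/253050168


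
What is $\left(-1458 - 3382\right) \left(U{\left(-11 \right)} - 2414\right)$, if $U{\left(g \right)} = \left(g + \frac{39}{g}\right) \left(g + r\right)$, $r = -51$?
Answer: $7318960$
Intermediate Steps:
$U{\left(g \right)} = \left(-51 + g\right) \left(g + \frac{39}{g}\right)$ ($U{\left(g \right)} = \left(g + \frac{39}{g}\right) \left(g - 51\right) = \left(g + \frac{39}{g}\right) \left(-51 + g\right) = \left(-51 + g\right) \left(g + \frac{39}{g}\right)$)
$\left(-1458 - 3382\right) \left(U{\left(-11 \right)} - 2414\right) = \left(-1458 - 3382\right) \left(\left(39 + \left(-11\right)^{2} - \frac{1989}{-11} - -561\right) - 2414\right) = - 4840 \left(\left(39 + 121 - - \frac{1989}{11} + 561\right) - 2414\right) = - 4840 \left(\left(39 + 121 + \frac{1989}{11} + 561\right) - 2414\right) = - 4840 \left(\frac{9920}{11} - 2414\right) = \left(-4840\right) \left(- \frac{16634}{11}\right) = 7318960$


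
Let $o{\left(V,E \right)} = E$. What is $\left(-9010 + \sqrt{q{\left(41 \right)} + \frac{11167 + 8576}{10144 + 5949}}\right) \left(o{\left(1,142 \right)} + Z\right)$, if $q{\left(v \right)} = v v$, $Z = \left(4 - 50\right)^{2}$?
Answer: $-20344580 + \frac{4516 \sqrt{900146527}}{1463} \approx -2.0252 \cdot 10^{7}$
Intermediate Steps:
$Z = 2116$ ($Z = \left(-46\right)^{2} = 2116$)
$q{\left(v \right)} = v^{2}$
$\left(-9010 + \sqrt{q{\left(41 \right)} + \frac{11167 + 8576}{10144 + 5949}}\right) \left(o{\left(1,142 \right)} + Z\right) = \left(-9010 + \sqrt{41^{2} + \frac{11167 + 8576}{10144 + 5949}}\right) \left(142 + 2116\right) = \left(-9010 + \sqrt{1681 + \frac{19743}{16093}}\right) 2258 = \left(-9010 + \sqrt{\frac{27072076}{16093}}\right) 2258 = \left(-9010 + \frac{2 \sqrt{900146527}}{1463}\right) 2258 = -20344580 + \frac{4516 \sqrt{900146527}}{1463}$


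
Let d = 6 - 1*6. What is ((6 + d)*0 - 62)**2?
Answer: 3844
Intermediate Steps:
d = 0 (d = 6 - 6 = 0)
((6 + d)*0 - 62)**2 = ((6 + 0)*0 - 62)**2 = (6*0 - 62)**2 = (0 - 62)**2 = (-62)**2 = 3844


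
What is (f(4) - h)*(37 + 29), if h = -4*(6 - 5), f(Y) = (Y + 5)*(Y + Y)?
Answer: 5016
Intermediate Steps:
f(Y) = 2*Y*(5 + Y) (f(Y) = (5 + Y)*(2*Y) = 2*Y*(5 + Y))
h = -4 (h = -4*1 = -4)
(f(4) - h)*(37 + 29) = (2*4*(5 + 4) - 1*(-4))*(37 + 29) = (2*4*9 + 4)*66 = (72 + 4)*66 = 76*66 = 5016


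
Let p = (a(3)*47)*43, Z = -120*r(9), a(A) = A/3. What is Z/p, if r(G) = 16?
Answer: -1920/2021 ≈ -0.95002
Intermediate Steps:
a(A) = A/3 (a(A) = A*(⅓) = A/3)
Z = -1920 (Z = -120*16 = -1920)
p = 2021 (p = (((⅓)*3)*47)*43 = (1*47)*43 = 47*43 = 2021)
Z/p = -1920/2021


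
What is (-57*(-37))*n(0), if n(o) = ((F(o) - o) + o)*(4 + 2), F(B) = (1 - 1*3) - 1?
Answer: -37962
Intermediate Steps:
F(B) = -3 (F(B) = (1 - 3) - 1 = -2 - 1 = -3)
n(o) = -18 (n(o) = ((-3 - o) + o)*(4 + 2) = -3*6 = -18)
(-57*(-37))*n(0) = -57*(-37)*(-18) = 2109*(-18) = -37962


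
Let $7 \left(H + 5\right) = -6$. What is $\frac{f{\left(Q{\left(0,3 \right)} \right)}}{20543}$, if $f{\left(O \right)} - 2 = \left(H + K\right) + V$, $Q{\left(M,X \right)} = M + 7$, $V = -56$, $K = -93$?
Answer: $- \frac{1070}{143801} \approx -0.0074408$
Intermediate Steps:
$H = - \frac{41}{7}$ ($H = -5 + \frac{1}{7} \left(-6\right) = -5 - \frac{6}{7} = - \frac{41}{7} \approx -5.8571$)
$Q{\left(M,X \right)} = 7 + M$
$f{\left(O \right)} = - \frac{1070}{7}$ ($f{\left(O \right)} = 2 - \frac{1084}{7} = - \frac{1070}{7}$)
$\frac{f{\left(Q{\left(0,3 \right)} \right)}}{20543} = - \frac{1070}{7 \cdot 20543} = \left(- \frac{1070}{7}\right) \frac{1}{20543} = - \frac{1070}{143801}$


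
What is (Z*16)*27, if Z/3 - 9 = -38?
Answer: -37584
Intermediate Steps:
Z = -87 (Z = 27 + 3*(-38) = 27 - 114 = -87)
(Z*16)*27 = -87*16*27 = -1392*27 = -37584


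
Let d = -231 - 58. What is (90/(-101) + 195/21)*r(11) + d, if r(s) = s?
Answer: -139038/707 ≈ -196.66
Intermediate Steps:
d = -289
(90/(-101) + 195/21)*r(11) + d = (90/(-101) + 195/21)*11 - 289 = (90*(-1/101) + 195*(1/21))*11 - 289 = (-90/101 + 65/7)*11 - 289 = (5935/707)*11 - 289 = 65285/707 - 289 = -139038/707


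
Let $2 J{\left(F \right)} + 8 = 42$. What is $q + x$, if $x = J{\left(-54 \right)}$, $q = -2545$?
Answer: $-2528$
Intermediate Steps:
$J{\left(F \right)} = 17$ ($J{\left(F \right)} = -4 + \frac{1}{2} \cdot 42 = -4 + 21 = 17$)
$x = 17$
$q + x = -2545 + 17 = -2528$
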